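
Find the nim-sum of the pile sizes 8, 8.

Compute the nim-sum pairwise:
8 XOR 8 = 0

0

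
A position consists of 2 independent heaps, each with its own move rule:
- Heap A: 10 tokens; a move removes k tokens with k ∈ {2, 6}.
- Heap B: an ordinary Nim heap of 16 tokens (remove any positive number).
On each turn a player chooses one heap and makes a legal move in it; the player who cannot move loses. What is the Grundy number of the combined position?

For heap A, compute g(0), g(1), … with moves {2, 6}:
k:     0  1  2  3  4  5  6  7  8  9 10
g(k):  0  0  1  1  0  0  1  1  0  0  1
So g(10) = 1.
Heap B is a plain Nim heap of size 16, so its Grundy value is 16.
The value of a disjunctive sum is the nim-sum of the parts.
Combined value = 1 XOR 16 = 17.

17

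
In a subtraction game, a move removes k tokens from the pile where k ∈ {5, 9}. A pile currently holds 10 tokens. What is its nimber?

2

Grundy values for subtraction set {5, 9}:
k:     0  1  2  3  4  5  6  7  8  9 10
g(k):  0  0  0  0  0  1  1  1  1  1  2
So g(10) = 2.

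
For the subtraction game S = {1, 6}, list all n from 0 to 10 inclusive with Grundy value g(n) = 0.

0, 2, 4, 7, 9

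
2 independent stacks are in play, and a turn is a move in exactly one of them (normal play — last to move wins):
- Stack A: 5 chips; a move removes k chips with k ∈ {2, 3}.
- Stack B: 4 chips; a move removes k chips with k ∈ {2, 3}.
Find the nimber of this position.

2

Build the Grundy sequence for stack A with g(k) = mex{g(k−s) : s ∈ {2, 3}, s ≤ k}:
g(0) = mex{} = 0
g(1) = mex{} = 0
g(2) = mex{0} = 1
g(3) = mex{0} = 1
g(4) = mex{0,1} = 2
g(5) = mex{1} = 0
So g(5) = 0.
For stack B, compute g(0), g(1), … with moves {2, 3}:
k:     0  1  2  3  4
g(k):  0  0  1  1  2
So g(4) = 2.
By the Sprague-Grundy theorem, the Grundy value of a sum of independent games is the XOR of the component values.
Combined value = 0 ⊕ 2 = 2.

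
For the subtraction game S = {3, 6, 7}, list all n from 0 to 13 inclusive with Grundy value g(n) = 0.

0, 1, 2, 10, 11, 12

Compute g(0), g(1), … for moves {3, 6, 7}:
g(0) = mex{} = 0
g(1) = mex{} = 0
g(2) = mex{} = 0
g(3) = mex{0} = 1
g(4) = mex{0} = 1
g(5) = mex{0} = 1
g(6) = mex{0,1} = 2
g(7) = mex{0,1} = 2
g(8) = mex{0,1} = 2
g(9) = mex{0,1,2} = 3
g(10) = mex{1,2} = 0
g(11) = mex{1,2} = 0
g(12) = mex{1,2,3} = 0
g(13) = mex{0,2} = 1
The P-positions (g = 0) in 0..13 are 0, 1, 2, 10, 11, 12.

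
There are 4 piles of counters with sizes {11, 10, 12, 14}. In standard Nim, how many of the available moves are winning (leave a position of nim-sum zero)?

3

Compute the nim-sum pairwise:
11 ⊕ 10 = 1
1 ⊕ 12 = 13
13 ⊕ 14 = 3
The overall nim-sum is X = 3. A pile of size p has a winning move iff p XOR X < p (reduce it to p XOR X).
  11: 11 XOR 3 = 8 < 11 — winning move (to 8).
  10: 10 XOR 3 = 9 < 10 — winning move (to 9).
  12: 12 XOR 3 = 15 ≥ 12 — no move.
  14: 14 XOR 3 = 13 < 14 — winning move (to 13).
That gives 3 winning moves.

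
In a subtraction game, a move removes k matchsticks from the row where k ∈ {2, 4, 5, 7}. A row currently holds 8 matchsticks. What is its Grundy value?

4

Compute g(0), g(1), … for moves {2, 4, 5, 7}:
k:     0  1  2  3  4  5  6  7  8
g(k):  0  0  1  1  2  2  3  3  4
So g(8) = 4.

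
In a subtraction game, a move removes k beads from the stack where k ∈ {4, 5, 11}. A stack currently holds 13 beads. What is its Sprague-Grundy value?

1

Grundy values for subtraction set {4, 5, 11}:
g(0) = mex{} = 0
g(1) = mex{} = 0
g(2) = mex{} = 0
g(3) = mex{} = 0
g(4) = mex{0} = 1
g(5) = mex{0} = 1
g(6) = mex{0} = 1
g(7) = mex{0} = 1
g(8) = mex{0,1} = 2
g(9) = mex{1} = 0
g(10) = mex{1} = 0
g(11) = mex{0,1} = 2
g(12) = mex{0,1,2} = 3
g(13) = mex{0,2} = 1
So g(13) = 1.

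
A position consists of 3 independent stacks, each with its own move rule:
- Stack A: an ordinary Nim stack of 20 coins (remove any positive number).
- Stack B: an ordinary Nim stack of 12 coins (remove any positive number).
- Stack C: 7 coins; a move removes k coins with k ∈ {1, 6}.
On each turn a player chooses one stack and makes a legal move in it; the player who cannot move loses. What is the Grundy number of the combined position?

24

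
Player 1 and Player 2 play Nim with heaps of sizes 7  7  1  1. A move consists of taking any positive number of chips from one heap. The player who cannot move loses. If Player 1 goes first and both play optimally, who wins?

Player 2 wins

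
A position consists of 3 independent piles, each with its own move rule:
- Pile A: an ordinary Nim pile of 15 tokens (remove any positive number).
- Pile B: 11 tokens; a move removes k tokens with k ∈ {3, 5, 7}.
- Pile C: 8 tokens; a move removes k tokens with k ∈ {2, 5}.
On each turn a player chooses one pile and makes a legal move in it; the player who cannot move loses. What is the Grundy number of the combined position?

15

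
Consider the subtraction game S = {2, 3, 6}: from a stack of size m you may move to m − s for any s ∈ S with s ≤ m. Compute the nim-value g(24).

Compute g(0), g(1), … for moves {2, 3, 6}:
k:     0  1  2  3  4  5  6  7  8  9 10 11 12 13 14 15 16 17 18 19 20 21 22 23 24
g(k):  0  0  1  1  2  0  3  1  2  0  0  1  1  2  0  3  1  2  0  0  1  1  2  0  3
So g(24) = 3.

3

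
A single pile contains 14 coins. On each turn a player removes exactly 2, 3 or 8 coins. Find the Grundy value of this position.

Grundy values for subtraction set {2, 3, 8}:
k:     0  1  2  3  4  5  6  7  8  9 10 11 12 13 14
g(k):  0  0  1  1  2  0  0  1  1  2  0  0  1  1  2
So g(14) = 2.

2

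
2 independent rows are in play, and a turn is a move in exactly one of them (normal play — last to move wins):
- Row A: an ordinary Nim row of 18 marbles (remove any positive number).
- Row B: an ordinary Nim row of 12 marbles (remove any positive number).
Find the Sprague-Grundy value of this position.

Row A is a plain Nim row of size 18, so its Grundy value is 18.
Row B is a plain Nim row of size 12, so its Grundy value is 12.
The value of a disjunctive sum is the nim-sum of the parts.
Combined value = 18 XOR 12 = 30.

30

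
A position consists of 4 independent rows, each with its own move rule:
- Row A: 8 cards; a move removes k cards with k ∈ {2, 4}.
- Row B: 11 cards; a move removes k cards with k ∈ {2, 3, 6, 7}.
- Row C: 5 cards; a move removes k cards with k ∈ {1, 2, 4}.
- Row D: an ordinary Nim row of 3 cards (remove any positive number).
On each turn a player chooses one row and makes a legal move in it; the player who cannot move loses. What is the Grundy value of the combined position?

1

For row A, compute g(0), g(1), … with moves {2, 4}:
g(0) = mex{} = 0
g(1) = mex{} = 0
g(2) = mex{0} = 1
g(3) = mex{0} = 1
g(4) = mex{0,1} = 2
g(5) = mex{0,1} = 2
g(6) = mex{1,2} = 0
g(7) = mex{1,2} = 0
g(8) = mex{0,2} = 1
So g(8) = 1.
For row B, compute g(0), g(1), … with moves {2, 3, 6, 7}:
k:     0  1  2  3  4  5  6  7  8  9 10 11
g(k):  0  0  1  1  2  0  3  1  2  0  0  1
So g(11) = 1.
Build the Grundy sequence for row C with g(k) = mex{g(k−s) : s ∈ {1, 2, 4}, s ≤ k}:
g(0) = mex{} = 0
g(1) = mex{0} = 1
g(2) = mex{0,1} = 2
g(3) = mex{1,2} = 0
g(4) = mex{0,2} = 1
g(5) = mex{0,1} = 2
So g(5) = 2.
Row D is a plain Nim row of size 3, so its Grundy value is 3.
The value of a disjunctive sum is the nim-sum of the parts.
Combined value = 1 ⊕ 1 ⊕ 2 ⊕ 3 = 1.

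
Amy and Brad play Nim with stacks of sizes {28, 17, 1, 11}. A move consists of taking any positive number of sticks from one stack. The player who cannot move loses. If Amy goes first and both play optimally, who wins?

Nim-sum: 28 XOR 17 XOR 1 XOR 11 = 7.
The nim-sum is 7 ≠ 0, so this is an N-position: the player to move can win; Amy has a winning move.

Amy wins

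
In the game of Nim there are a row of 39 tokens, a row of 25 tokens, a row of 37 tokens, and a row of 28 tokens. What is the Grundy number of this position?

7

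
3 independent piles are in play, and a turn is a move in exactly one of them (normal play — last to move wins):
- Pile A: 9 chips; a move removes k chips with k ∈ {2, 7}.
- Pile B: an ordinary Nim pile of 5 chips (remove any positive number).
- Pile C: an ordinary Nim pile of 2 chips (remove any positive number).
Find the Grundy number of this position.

For pile A, compute g(0), g(1), … with moves {2, 7}:
k:     0  1  2  3  4  5  6  7  8  9
g(k):  0  0  1  1  0  0  1  1  2  0
So g(9) = 0.
Pile B is a plain Nim pile of size 5, so its Grundy value is 5.
Pile C is a plain Nim pile of size 2, so its Grundy value is 2.
By the Sprague-Grundy theorem, the Grundy value of a sum of independent games is the XOR of the component values.
Combined value = 0 ⊕ 5 ⊕ 2 = 7.

7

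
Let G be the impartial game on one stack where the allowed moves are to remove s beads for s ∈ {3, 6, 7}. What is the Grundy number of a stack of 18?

Build the Grundy sequence with g(k) = mex{g(k−s) : s ∈ {3, 6, 7}, s ≤ k}:
k:     0  1  2  3  4  5  6  7  8  9 10 11 12 13 14 15 16 17 18
g(k):  0  0  0  1  1  1  2  2  2  3  0  0  0  1  1  1  2  2  2
So g(18) = 2.

2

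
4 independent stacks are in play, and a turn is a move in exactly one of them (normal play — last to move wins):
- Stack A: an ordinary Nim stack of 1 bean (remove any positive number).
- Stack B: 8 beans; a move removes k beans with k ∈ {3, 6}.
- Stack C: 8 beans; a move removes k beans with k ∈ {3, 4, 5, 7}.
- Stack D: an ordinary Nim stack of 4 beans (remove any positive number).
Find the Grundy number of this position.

Stack A is a plain Nim stack of size 1, so its Grundy value is 1.
Grundy values for stack B (subtraction set {3, 6}):
g(0) = mex{} = 0
g(1) = mex{} = 0
g(2) = mex{} = 0
g(3) = mex{0} = 1
g(4) = mex{0} = 1
g(5) = mex{0} = 1
g(6) = mex{0,1} = 2
g(7) = mex{0,1} = 2
g(8) = mex{0,1} = 2
So g(8) = 2.
Build the Grundy sequence for stack C with g(k) = mex{g(k−s) : s ∈ {3, 4, 5, 7}, s ≤ k}:
g(0) = mex{} = 0
g(1) = mex{} = 0
g(2) = mex{} = 0
g(3) = mex{0} = 1
g(4) = mex{0} = 1
g(5) = mex{0} = 1
g(6) = mex{0,1} = 2
g(7) = mex{0,1} = 2
g(8) = mex{0,1} = 2
So g(8) = 2.
Stack D is a plain Nim stack of size 4, so its Grundy value is 4.
The value of a disjunctive sum is the nim-sum of the parts.
Combined value = 1 XOR 2 XOR 2 XOR 4 = 5.

5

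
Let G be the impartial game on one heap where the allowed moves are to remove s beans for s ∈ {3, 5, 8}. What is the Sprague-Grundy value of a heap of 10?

3

Grundy values for subtraction set {3, 5, 8}:
k:     0  1  2  3  4  5  6  7  8  9 10
g(k):  0  0  0  1  1  1  2  2  2  3  3
So g(10) = 3.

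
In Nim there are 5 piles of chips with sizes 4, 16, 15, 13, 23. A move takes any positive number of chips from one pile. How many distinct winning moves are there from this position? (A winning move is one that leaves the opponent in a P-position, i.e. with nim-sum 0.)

3

Nim-sum: 4 XOR 16 XOR 15 XOR 13 XOR 23 = 1.
The overall nim-sum is X = 1. A pile of size p has a winning move iff p XOR X < p (reduce it to p XOR X).
  4: 4 XOR 1 = 5 ≥ 4 — no move.
  16: 16 XOR 1 = 17 ≥ 16 — no move.
  15: 15 XOR 1 = 14 < 15 — winning move (to 14).
  13: 13 XOR 1 = 12 < 13 — winning move (to 12).
  23: 23 XOR 1 = 22 < 23 — winning move (to 22).
That gives 3 winning moves.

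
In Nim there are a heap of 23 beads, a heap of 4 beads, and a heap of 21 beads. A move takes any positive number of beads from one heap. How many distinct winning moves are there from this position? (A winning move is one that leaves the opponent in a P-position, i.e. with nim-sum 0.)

In binary:
  10111  (23)
  00100  (4)
  10101  (21)
  -----
  00110  (6)
The overall nim-sum is X = 6. A heap of size p has a winning move iff p XOR X < p (reduce it to p XOR X).
  23: 23 XOR 6 = 17 < 23 — winning move (to 17).
  4: 4 XOR 6 = 2 < 4 — winning move (to 2).
  21: 21 XOR 6 = 19 < 21 — winning move (to 19).
That gives 3 winning moves.

3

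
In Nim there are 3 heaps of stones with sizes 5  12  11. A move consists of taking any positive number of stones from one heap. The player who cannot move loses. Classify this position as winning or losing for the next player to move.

Nim-sum: 5 ^ 12 ^ 11 = 2.
The nim-sum is 2 ≠ 0, so this is an N-position: the player to move can win.

Winning position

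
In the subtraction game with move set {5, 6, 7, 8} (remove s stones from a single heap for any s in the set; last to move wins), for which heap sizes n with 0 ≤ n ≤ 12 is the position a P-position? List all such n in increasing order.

0, 1, 2, 3, 4

Build the Grundy sequence with g(k) = mex{g(k−s) : s ∈ {5, 6, 7, 8}, s ≤ k}:
k:     0  1  2  3  4  5  6  7  8  9 10 11 12
g(k):  0  0  0  0  0  1  1  1  1  1  2  2  2
The P-positions (g = 0) in 0..12 are 0, 1, 2, 3, 4.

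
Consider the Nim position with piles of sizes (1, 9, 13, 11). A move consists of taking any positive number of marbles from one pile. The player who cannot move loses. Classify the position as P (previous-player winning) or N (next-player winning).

N-position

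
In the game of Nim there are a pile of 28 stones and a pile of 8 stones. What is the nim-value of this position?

In binary:
  11100  (28)
  01000  (8)
  -----
  10100  (20)

20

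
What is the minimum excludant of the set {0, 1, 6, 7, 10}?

2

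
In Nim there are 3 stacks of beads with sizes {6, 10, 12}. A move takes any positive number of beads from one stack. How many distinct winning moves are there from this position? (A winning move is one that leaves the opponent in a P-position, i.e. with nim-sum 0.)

Compute the nim-sum pairwise:
6 ^ 10 = 12
12 ^ 12 = 0
The nim-sum is already 0, so every move leaves a nonzero nim-sum — there are no winning moves.

0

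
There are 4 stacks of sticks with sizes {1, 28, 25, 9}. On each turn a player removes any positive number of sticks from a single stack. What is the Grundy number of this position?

13

Write each in binary and XOR column by column:
  00001  (1)
  11100  (28)
  11001  (25)
  01001  (9)
  -----
  01101  (13)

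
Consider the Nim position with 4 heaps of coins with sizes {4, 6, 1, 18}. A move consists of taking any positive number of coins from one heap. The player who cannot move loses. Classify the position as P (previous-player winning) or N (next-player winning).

Write each in binary and XOR column by column:
  00100  (4)
  00110  (6)
  00001  (1)
  10010  (18)
  -----
  10001  (17)
The nim-sum is 17 ≠ 0, so this is an N-position: the player to move can win.

N-position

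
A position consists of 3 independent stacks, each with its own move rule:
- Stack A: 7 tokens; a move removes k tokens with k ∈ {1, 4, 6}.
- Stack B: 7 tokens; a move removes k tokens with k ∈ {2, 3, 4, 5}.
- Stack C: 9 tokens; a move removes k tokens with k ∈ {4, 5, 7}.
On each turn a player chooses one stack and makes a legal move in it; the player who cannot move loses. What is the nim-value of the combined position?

2

Build the Grundy sequence for stack A with g(k) = mex{g(k−s) : s ∈ {1, 4, 6}, s ≤ k}:
k:     0  1  2  3  4  5  6  7
g(k):  0  1  0  1  2  0  1  0
So g(7) = 0.
Build the Grundy sequence for stack B with g(k) = mex{g(k−s) : s ∈ {2, 3, 4, 5}, s ≤ k}:
g(0) = mex{} = 0
g(1) = mex{} = 0
g(2) = mex{0} = 1
g(3) = mex{0} = 1
g(4) = mex{0,1} = 2
g(5) = mex{0,1} = 2
g(6) = mex{0,1,2} = 3
g(7) = mex{1,2} = 0
So g(7) = 0.
Grundy values for stack C (subtraction set {4, 5, 7}):
g(0) = mex{} = 0
g(1) = mex{} = 0
g(2) = mex{} = 0
g(3) = mex{} = 0
g(4) = mex{0} = 1
g(5) = mex{0} = 1
g(6) = mex{0} = 1
g(7) = mex{0} = 1
g(8) = mex{0,1} = 2
g(9) = mex{0,1} = 2
So g(9) = 2.
The value of a disjunctive sum is the nim-sum of the parts.
Combined value = 0 ⊕ 0 ⊕ 2 = 2.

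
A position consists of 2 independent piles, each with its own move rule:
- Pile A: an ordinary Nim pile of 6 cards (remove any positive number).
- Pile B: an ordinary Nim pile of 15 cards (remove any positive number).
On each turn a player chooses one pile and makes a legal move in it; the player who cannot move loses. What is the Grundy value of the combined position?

Pile A is a plain Nim pile of size 6, so its Grundy value is 6.
Pile B is a plain Nim pile of size 15, so its Grundy value is 15.
The value of a disjunctive sum is the nim-sum of the parts.
Combined value = 6 XOR 15 = 9.

9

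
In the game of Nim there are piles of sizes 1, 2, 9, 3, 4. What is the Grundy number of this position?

Write each in binary and XOR column by column:
  0001  (1)
  0010  (2)
  1001  (9)
  0011  (3)
  0100  (4)
  ----
  1101  (13)

13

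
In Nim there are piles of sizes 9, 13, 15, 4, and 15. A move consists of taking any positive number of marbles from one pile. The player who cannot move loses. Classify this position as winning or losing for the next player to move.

Nim-sum: 9 ⊕ 13 ⊕ 15 ⊕ 4 ⊕ 15 = 0.
The nim-sum is 0, so this is a P-position: the player to move is in a losing position under optimal play.

Losing position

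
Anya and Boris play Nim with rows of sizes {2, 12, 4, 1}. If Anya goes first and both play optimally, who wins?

Compute the nim-sum pairwise:
2 XOR 12 = 14
14 XOR 4 = 10
10 XOR 1 = 11
The nim-sum is 11 ≠ 0, so this is an N-position: the player to move can win; Anya has a winning move.

Anya wins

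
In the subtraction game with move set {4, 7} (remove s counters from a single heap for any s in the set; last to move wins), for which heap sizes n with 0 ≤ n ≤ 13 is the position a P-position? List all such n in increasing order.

0, 1, 2, 3, 11, 12, 13

Build the Grundy sequence with g(k) = mex{g(k−s) : s ∈ {4, 7}, s ≤ k}:
g(0) = mex{} = 0
g(1) = mex{} = 0
g(2) = mex{} = 0
g(3) = mex{} = 0
g(4) = mex{0} = 1
g(5) = mex{0} = 1
g(6) = mex{0} = 1
g(7) = mex{0} = 1
g(8) = mex{0,1} = 2
g(9) = mex{0,1} = 2
g(10) = mex{0,1} = 2
g(11) = mex{1} = 0
g(12) = mex{1,2} = 0
g(13) = mex{1,2} = 0
The P-positions (g = 0) in 0..13 are 0, 1, 2, 3, 11, 12, 13.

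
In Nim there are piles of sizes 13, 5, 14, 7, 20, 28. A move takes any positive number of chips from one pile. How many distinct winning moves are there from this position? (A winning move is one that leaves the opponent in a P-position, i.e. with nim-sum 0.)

3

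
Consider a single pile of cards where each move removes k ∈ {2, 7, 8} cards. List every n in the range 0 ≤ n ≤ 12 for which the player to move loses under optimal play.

0, 1, 4, 5, 10

Compute g(0), g(1), … for moves {2, 7, 8}:
k:     0  1  2  3  4  5  6  7  8  9 10 11 12
g(k):  0  0  1  1  0  0  1  1  2  2  0  3  1
The P-positions (g = 0) in 0..12 are 0, 1, 4, 5, 10.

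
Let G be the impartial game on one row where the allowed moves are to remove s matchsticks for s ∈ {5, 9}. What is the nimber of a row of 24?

Compute g(0), g(1), … for moves {5, 9}:
k:     0  1  2  3  4  5  6  7  8  9 10 11 12 13 14 15 16 17 18 19 20 21 22 23 24
g(k):  0  0  0  0  0  1  1  1  1  1  2  2  2  2  0  0  0  0  0  1  1  1  1  1  2
So g(24) = 2.

2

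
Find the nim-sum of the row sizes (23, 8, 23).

In binary:
  10111  (23)
  01000  (8)
  10111  (23)
  -----
  01000  (8)

8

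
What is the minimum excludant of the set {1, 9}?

0

0 is not in the set, so the mex is 0.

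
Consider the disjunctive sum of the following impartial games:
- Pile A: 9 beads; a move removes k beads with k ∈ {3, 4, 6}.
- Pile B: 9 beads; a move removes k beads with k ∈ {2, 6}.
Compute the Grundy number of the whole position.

0

Build the Grundy sequence for pile A with g(k) = mex{g(k−s) : s ∈ {3, 4, 6}, s ≤ k}:
g(0) = mex{} = 0
g(1) = mex{} = 0
g(2) = mex{} = 0
g(3) = mex{0} = 1
g(4) = mex{0} = 1
g(5) = mex{0} = 1
g(6) = mex{0,1} = 2
g(7) = mex{0,1} = 2
g(8) = mex{0,1} = 2
g(9) = mex{1,2} = 0
So g(9) = 0.
Grundy values for pile B (subtraction set {2, 6}):
k:     0  1  2  3  4  5  6  7  8  9
g(k):  0  0  1  1  0  0  1  1  0  0
So g(9) = 0.
By the Sprague-Grundy theorem, the Grundy value of a sum of independent games is the XOR of the component values.
Combined value = 0 ⊕ 0 = 0.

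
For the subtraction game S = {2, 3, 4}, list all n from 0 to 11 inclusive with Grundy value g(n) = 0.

0, 1, 6, 7

Grundy values for subtraction set {2, 3, 4}:
g(0) = mex{} = 0
g(1) = mex{} = 0
g(2) = mex{0} = 1
g(3) = mex{0} = 1
g(4) = mex{0,1} = 2
g(5) = mex{0,1} = 2
g(6) = mex{1,2} = 0
g(7) = mex{1,2} = 0
g(8) = mex{0,2} = 1
g(9) = mex{0,2} = 1
g(10) = mex{0,1} = 2
g(11) = mex{0,1} = 2
The P-positions (g = 0) in 0..11 are 0, 1, 6, 7.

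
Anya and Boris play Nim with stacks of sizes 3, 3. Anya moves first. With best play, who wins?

Bitwise XOR of the heap sizes:
  11  (3)
  11  (3)
  --
  00  (0)
The nim-sum is 0, so this is a P-position: the player to move is in a losing position under optimal play; Anya is about to move from it and so loses — Boris wins.

Boris wins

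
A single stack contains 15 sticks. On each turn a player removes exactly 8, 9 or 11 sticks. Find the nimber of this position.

1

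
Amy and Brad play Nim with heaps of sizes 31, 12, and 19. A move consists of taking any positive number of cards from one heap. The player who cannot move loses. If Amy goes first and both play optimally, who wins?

Brad wins

In binary:
  11111  (31)
  01100  (12)
  10011  (19)
  -----
  00000  (0)
The nim-sum is 0, so this is a P-position: the player to move is in a losing position under optimal play; Amy is about to move from it and so loses — Brad wins.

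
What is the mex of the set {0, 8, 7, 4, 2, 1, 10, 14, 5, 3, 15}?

The values 0, 1, 2, 3, 4, 5 are all present; 6 is the first non-negative integer missing from the set.

6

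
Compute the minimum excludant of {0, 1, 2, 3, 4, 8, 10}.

5

The values 0, 1, 2, 3, 4 are all present; 5 is the first non-negative integer missing from the set.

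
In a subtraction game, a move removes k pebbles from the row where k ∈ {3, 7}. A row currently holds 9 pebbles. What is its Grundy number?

1

Compute g(0), g(1), … for moves {3, 7}:
g(0) = mex{} = 0
g(1) = mex{} = 0
g(2) = mex{} = 0
g(3) = mex{0} = 1
g(4) = mex{0} = 1
g(5) = mex{0} = 1
g(6) = mex{1} = 0
g(7) = mex{0,1} = 2
g(8) = mex{0,1} = 2
g(9) = mex{0} = 1
So g(9) = 1.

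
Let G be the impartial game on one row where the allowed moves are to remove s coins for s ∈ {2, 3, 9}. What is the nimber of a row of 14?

Grundy values for subtraction set {2, 3, 9}:
g(0) = mex{} = 0
g(1) = mex{} = 0
g(2) = mex{0} = 1
g(3) = mex{0} = 1
g(4) = mex{0,1} = 2
g(5) = mex{1} = 0
g(6) = mex{1,2} = 0
g(7) = mex{0,2} = 1
g(8) = mex{0} = 1
g(9) = mex{0,1} = 2
g(10) = mex{0,1} = 2
g(11) = mex{1,2} = 0
g(12) = mex{1,2} = 0
g(13) = mex{0,2} = 1
g(14) = mex{0} = 1
So g(14) = 1.

1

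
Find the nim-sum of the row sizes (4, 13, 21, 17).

Write each in binary and XOR column by column:
  00100  (4)
  01101  (13)
  10101  (21)
  10001  (17)
  -----
  01101  (13)

13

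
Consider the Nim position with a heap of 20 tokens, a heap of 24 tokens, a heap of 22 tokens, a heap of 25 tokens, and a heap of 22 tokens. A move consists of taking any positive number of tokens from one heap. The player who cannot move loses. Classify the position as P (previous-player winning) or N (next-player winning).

N-position

Bitwise XOR of the heap sizes:
  10100  (20)
  11000  (24)
  10110  (22)
  11001  (25)
  10110  (22)
  -----
  10101  (21)
The nim-sum is 21 ≠ 0, so this is an N-position: the player to move can win.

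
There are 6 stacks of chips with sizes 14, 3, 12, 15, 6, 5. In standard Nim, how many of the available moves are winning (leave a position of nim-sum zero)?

3

Write each in binary and XOR column by column:
  1110  (14)
  0011  (3)
  1100  (12)
  1111  (15)
  0110  (6)
  0101  (5)
  ----
  1101  (13)
The overall nim-sum is X = 13. A stack of size p has a winning move iff p XOR X < p (reduce it to p XOR X).
  14: 14 XOR 13 = 3 < 14 — winning move (to 3).
  3: 3 XOR 13 = 14 ≥ 3 — no move.
  12: 12 XOR 13 = 1 < 12 — winning move (to 1).
  15: 15 XOR 13 = 2 < 15 — winning move (to 2).
  6: 6 XOR 13 = 11 ≥ 6 — no move.
  5: 5 XOR 13 = 8 ≥ 5 — no move.
That gives 3 winning moves.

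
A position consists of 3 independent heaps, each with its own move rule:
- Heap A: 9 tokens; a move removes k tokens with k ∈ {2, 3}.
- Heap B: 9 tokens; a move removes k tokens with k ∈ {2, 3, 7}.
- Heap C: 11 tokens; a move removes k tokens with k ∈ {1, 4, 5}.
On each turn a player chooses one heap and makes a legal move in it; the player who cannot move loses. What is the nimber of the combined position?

1

Grundy values for heap A (subtraction set {2, 3}):
k:     0  1  2  3  4  5  6  7  8  9
g(k):  0  0  1  1  2  0  0  1  1  2
So g(9) = 2.
Grundy values for heap B (subtraction set {2, 3, 7}):
k:     0  1  2  3  4  5  6  7  8  9
g(k):  0  0  1  1  2  0  0  1  1  2
So g(9) = 2.
Build the Grundy sequence for heap C with g(k) = mex{g(k−s) : s ∈ {1, 4, 5}, s ≤ k}:
k:     0  1  2  3  4  5  6  7  8  9 10 11
g(k):  0  1  0  1  2  3  2  3  0  1  0  1
So g(11) = 1.
The value of a disjunctive sum is the nim-sum of the parts.
Combined value = 2 XOR 2 XOR 1 = 1.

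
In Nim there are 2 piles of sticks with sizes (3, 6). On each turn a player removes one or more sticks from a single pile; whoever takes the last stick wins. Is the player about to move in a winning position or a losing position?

Winning position

Nim-sum: 3 ⊕ 6 = 5.
The nim-sum is 5 ≠ 0, so this is an N-position: the player to move can win.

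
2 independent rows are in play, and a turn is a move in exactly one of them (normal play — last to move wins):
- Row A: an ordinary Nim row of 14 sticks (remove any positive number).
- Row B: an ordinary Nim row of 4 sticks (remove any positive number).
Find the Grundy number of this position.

10

Row A is a plain Nim row of size 14, so its Grundy value is 14.
Row B is a plain Nim row of size 4, so its Grundy value is 4.
By the Sprague-Grundy theorem, the Grundy value of a sum of independent games is the XOR of the component values.
Combined value = 14 XOR 4 = 10.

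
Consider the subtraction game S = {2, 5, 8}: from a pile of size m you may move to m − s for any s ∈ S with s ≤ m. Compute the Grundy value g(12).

Build the Grundy sequence with g(k) = mex{g(k−s) : s ∈ {2, 5, 8}, s ≤ k}:
g(0) = mex{} = 0
g(1) = mex{} = 0
g(2) = mex{0} = 1
g(3) = mex{0} = 1
g(4) = mex{1} = 0
g(5) = mex{0,1} = 2
g(6) = mex{0} = 1
g(7) = mex{1,2} = 0
g(8) = mex{0,1} = 2
g(9) = mex{0} = 1
g(10) = mex{1,2} = 0
g(11) = mex{1} = 0
g(12) = mex{0} = 1
So g(12) = 1.

1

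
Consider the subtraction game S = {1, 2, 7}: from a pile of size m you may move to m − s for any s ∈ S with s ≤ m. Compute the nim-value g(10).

1

Compute g(0), g(1), … for moves {1, 2, 7}:
k:     0  1  2  3  4  5  6  7  8  9 10
g(k):  0  1  2  0  1  2  0  1  2  0  1
So g(10) = 1.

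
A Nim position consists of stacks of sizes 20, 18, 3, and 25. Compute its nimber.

28

Compute the nim-sum pairwise:
20 XOR 18 = 6
6 XOR 3 = 5
5 XOR 25 = 28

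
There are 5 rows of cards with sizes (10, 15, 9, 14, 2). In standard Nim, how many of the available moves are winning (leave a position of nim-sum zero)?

Compute the nim-sum pairwise:
10 ⊕ 15 = 5
5 ⊕ 9 = 12
12 ⊕ 14 = 2
2 ⊕ 2 = 0
The nim-sum is already 0, so every move leaves a nonzero nim-sum — there are no winning moves.

0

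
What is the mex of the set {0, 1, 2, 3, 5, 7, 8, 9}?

4

The values 0, 1, 2, 3 are all present; 4 is the first non-negative integer missing from the set.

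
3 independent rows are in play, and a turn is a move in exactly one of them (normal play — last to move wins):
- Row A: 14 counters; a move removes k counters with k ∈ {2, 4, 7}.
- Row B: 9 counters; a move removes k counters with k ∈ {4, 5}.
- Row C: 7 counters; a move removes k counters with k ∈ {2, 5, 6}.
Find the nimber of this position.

2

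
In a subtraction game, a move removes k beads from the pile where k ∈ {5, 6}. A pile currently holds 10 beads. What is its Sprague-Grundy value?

2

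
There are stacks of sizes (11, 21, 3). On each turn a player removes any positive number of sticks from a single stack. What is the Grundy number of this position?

29

Compute the nim-sum pairwise:
11 ^ 21 = 30
30 ^ 3 = 29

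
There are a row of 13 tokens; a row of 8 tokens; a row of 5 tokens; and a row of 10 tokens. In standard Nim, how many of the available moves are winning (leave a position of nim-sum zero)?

3

In binary:
  1101  (13)
  1000  (8)
  0101  (5)
  1010  (10)
  ----
  1010  (10)
The overall nim-sum is X = 10. A row of size p has a winning move iff p XOR X < p (reduce it to p XOR X).
  13: 13 XOR 10 = 7 < 13 — winning move (to 7).
  8: 8 XOR 10 = 2 < 8 — winning move (to 2).
  5: 5 XOR 10 = 15 ≥ 5 — no move.
  10: 10 XOR 10 = 0 < 10 — winning move (to 0).
That gives 3 winning moves.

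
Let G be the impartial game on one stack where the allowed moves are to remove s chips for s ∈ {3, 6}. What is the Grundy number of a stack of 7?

Grundy values for subtraction set {3, 6}:
k:     0  1  2  3  4  5  6  7
g(k):  0  0  0  1  1  1  2  2
So g(7) = 2.

2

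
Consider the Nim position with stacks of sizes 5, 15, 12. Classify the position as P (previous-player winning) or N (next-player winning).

Nim-sum: 5 ⊕ 15 ⊕ 12 = 6.
The nim-sum is 6 ≠ 0, so this is an N-position: the player to move can win.

N-position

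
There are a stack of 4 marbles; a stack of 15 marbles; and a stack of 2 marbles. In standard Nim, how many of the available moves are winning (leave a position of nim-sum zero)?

1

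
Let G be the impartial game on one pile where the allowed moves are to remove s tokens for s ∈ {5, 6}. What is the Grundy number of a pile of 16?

Grundy values for subtraction set {5, 6}:
k:     0  1  2  3  4  5  6  7  8  9 10 11 12 13 14 15 16
g(k):  0  0  0  0  0  1  1  1  1  1  2  0  0  0  0  0  1
So g(16) = 1.

1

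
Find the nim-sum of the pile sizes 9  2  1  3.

9

Compute the nim-sum pairwise:
9 ^ 2 = 11
11 ^ 1 = 10
10 ^ 3 = 9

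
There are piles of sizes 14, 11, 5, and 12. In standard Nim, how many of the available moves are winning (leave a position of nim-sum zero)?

3

Compute the nim-sum pairwise:
14 ^ 11 = 5
5 ^ 5 = 0
0 ^ 12 = 12
The overall nim-sum is X = 12. A pile of size p has a winning move iff p XOR X < p (reduce it to p XOR X).
  14: 14 XOR 12 = 2 < 14 — winning move (to 2).
  11: 11 XOR 12 = 7 < 11 — winning move (to 7).
  5: 5 XOR 12 = 9 ≥ 5 — no move.
  12: 12 XOR 12 = 0 < 12 — winning move (to 0).
That gives 3 winning moves.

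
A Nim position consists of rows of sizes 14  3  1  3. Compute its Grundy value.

15

Write each in binary and XOR column by column:
  1110  (14)
  0011  (3)
  0001  (1)
  0011  (3)
  ----
  1111  (15)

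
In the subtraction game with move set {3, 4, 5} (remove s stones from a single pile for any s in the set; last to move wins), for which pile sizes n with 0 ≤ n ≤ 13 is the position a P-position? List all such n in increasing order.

Compute g(0), g(1), … for moves {3, 4, 5}:
k:     0  1  2  3  4  5  6  7  8  9 10 11 12 13
g(k):  0  0  0  1  1  1  2  2  0  0  0  1  1  1
The P-positions (g = 0) in 0..13 are 0, 1, 2, 8, 9, 10.

0, 1, 2, 8, 9, 10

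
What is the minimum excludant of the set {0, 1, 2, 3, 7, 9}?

The values 0, 1, 2, 3 are all present; 4 is the first non-negative integer missing from the set.

4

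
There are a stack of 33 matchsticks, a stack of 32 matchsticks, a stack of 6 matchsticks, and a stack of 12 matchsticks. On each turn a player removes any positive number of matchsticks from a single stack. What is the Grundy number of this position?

11

In binary:
  100001  (33)
  100000  (32)
  000110  (6)
  001100  (12)
  ------
  001011  (11)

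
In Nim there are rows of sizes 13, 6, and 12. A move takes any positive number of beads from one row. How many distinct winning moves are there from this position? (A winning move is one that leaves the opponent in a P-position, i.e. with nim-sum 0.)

3

Compute the nim-sum pairwise:
13 ^ 6 = 11
11 ^ 12 = 7
The overall nim-sum is X = 7. A row of size p has a winning move iff p XOR X < p (reduce it to p XOR X).
  13: 13 XOR 7 = 10 < 13 — winning move (to 10).
  6: 6 XOR 7 = 1 < 6 — winning move (to 1).
  12: 12 XOR 7 = 11 < 12 — winning move (to 11).
That gives 3 winning moves.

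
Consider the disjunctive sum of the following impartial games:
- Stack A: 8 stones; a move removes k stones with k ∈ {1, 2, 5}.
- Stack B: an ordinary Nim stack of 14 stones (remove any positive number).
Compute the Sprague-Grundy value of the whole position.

12

For stack A, compute g(0), g(1), … with moves {1, 2, 5}:
k:     0  1  2  3  4  5  6  7  8
g(k):  0  1  2  0  1  2  0  1  2
So g(8) = 2.
Stack B is a plain Nim stack of size 14, so its Grundy value is 14.
By the Sprague-Grundy theorem, the Grundy value of a sum of independent games is the XOR of the component values.
Combined value = 2 XOR 14 = 12.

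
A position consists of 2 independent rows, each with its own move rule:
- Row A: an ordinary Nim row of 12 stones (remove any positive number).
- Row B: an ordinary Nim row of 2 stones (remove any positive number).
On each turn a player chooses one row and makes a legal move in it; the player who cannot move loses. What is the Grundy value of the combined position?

Row A is a plain Nim row of size 12, so its Grundy value is 12.
Row B is a plain Nim row of size 2, so its Grundy value is 2.
By the Sprague-Grundy theorem, the Grundy value of a sum of independent games is the XOR of the component values.
Combined value = 12 XOR 2 = 14.

14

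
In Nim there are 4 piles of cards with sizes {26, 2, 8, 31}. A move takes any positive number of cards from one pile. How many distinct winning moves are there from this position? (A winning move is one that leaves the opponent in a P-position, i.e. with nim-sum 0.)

3

Compute the nim-sum pairwise:
26 ⊕ 2 = 24
24 ⊕ 8 = 16
16 ⊕ 31 = 15
The overall nim-sum is X = 15. A pile of size p has a winning move iff p XOR X < p (reduce it to p XOR X).
  26: 26 XOR 15 = 21 < 26 — winning move (to 21).
  2: 2 XOR 15 = 13 ≥ 2 — no move.
  8: 8 XOR 15 = 7 < 8 — winning move (to 7).
  31: 31 XOR 15 = 16 < 31 — winning move (to 16).
That gives 3 winning moves.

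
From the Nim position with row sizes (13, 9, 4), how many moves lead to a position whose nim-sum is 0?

0

Compute the nim-sum pairwise:
13 ⊕ 9 = 4
4 ⊕ 4 = 0
The nim-sum is already 0, so every move leaves a nonzero nim-sum — there are no winning moves.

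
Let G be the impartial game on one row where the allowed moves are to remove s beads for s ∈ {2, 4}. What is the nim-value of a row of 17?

2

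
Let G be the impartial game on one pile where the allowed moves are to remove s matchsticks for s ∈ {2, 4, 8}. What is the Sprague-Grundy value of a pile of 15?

1

Compute g(0), g(1), … for moves {2, 4, 8}:
k:     0  1  2  3  4  5  6  7  8  9 10 11 12 13 14 15
g(k):  0  0  1  1  2  2  0  0  1  1  2  2  0  0  1  1
So g(15) = 1.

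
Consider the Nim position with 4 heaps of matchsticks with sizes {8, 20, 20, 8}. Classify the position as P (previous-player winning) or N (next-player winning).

P-position

Write each in binary and XOR column by column:
  01000  (8)
  10100  (20)
  10100  (20)
  01000  (8)
  -----
  00000  (0)
The nim-sum is 0, so this is a P-position: the player to move is in a losing position under optimal play.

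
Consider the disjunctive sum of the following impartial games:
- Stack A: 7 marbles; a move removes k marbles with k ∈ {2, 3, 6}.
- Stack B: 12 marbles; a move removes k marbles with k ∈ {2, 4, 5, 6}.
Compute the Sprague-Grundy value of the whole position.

3

Grundy values for stack A (subtraction set {2, 3, 6}):
k:     0  1  2  3  4  5  6  7
g(k):  0  0  1  1  2  0  3  1
So g(7) = 1.
For stack B, compute g(0), g(1), … with moves {2, 4, 5, 6}:
g(0) = mex{} = 0
g(1) = mex{} = 0
g(2) = mex{0} = 1
g(3) = mex{0} = 1
g(4) = mex{0,1} = 2
g(5) = mex{0,1} = 2
g(6) = mex{0,1,2} = 3
g(7) = mex{0,1,2} = 3
g(8) = mex{1,2,3} = 0
g(9) = mex{1,2,3} = 0
g(10) = mex{0,2,3} = 1
g(11) = mex{0,2,3} = 1
g(12) = mex{0,1,3} = 2
So g(12) = 2.
By the Sprague-Grundy theorem, the Grundy value of a sum of independent games is the XOR of the component values.
Combined value = 1 ⊕ 2 = 3.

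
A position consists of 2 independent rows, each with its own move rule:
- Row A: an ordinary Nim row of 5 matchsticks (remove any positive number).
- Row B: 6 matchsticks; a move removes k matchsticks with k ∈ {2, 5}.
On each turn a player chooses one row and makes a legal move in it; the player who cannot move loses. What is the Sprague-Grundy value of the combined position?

4

Row A is a plain Nim row of size 5, so its Grundy value is 5.
Build the Grundy sequence for row B with g(k) = mex{g(k−s) : s ∈ {2, 5}, s ≤ k}:
k:     0  1  2  3  4  5  6
g(k):  0  0  1  1  0  2  1
So g(6) = 1.
By the Sprague-Grundy theorem, the Grundy value of a sum of independent games is the XOR of the component values.
Combined value = 5 XOR 1 = 4.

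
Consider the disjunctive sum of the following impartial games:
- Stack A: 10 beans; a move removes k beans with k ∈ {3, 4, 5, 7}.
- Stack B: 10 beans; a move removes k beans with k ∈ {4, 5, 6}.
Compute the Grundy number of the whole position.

Build the Grundy sequence for stack A with g(k) = mex{g(k−s) : s ∈ {3, 4, 5, 7}, s ≤ k}:
k:     0  1  2  3  4  5  6  7  8  9 10
g(k):  0  0  0  1  1  1  2  2  2  3  0
So g(10) = 0.
Build the Grundy sequence for stack B with g(k) = mex{g(k−s) : s ∈ {4, 5, 6}, s ≤ k}:
g(0) = mex{} = 0
g(1) = mex{} = 0
g(2) = mex{} = 0
g(3) = mex{} = 0
g(4) = mex{0} = 1
g(5) = mex{0} = 1
g(6) = mex{0} = 1
g(7) = mex{0} = 1
g(8) = mex{0,1} = 2
g(9) = mex{0,1} = 2
g(10) = mex{1} = 0
So g(10) = 0.
The value of a disjunctive sum is the nim-sum of the parts.
Combined value = 0 ⊕ 0 = 0.

0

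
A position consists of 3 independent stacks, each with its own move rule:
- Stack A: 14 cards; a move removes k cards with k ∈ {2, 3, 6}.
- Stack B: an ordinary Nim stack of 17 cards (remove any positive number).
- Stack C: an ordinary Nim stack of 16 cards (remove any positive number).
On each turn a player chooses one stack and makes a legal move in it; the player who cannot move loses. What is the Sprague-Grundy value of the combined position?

1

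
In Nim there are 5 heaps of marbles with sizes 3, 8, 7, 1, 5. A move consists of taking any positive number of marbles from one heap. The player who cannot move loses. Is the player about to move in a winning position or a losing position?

Winning position

Nim-sum: 3 XOR 8 XOR 7 XOR 1 XOR 5 = 8.
The nim-sum is 8 ≠ 0, so this is an N-position: the player to move can win.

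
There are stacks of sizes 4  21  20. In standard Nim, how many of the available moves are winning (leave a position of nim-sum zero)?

Write each in binary and XOR column by column:
  00100  (4)
  10101  (21)
  10100  (20)
  -----
  00101  (5)
The overall nim-sum is X = 5. A stack of size p has a winning move iff p XOR X < p (reduce it to p XOR X).
  4: 4 XOR 5 = 1 < 4 — winning move (to 1).
  21: 21 XOR 5 = 16 < 21 — winning move (to 16).
  20: 20 XOR 5 = 17 < 20 — winning move (to 17).
That gives 3 winning moves.

3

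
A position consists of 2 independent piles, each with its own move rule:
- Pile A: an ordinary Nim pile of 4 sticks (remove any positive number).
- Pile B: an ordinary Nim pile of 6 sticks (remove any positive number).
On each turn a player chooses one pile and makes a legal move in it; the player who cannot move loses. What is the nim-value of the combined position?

2

Pile A is a plain Nim pile of size 4, so its Grundy value is 4.
Pile B is a plain Nim pile of size 6, so its Grundy value is 6.
By the Sprague-Grundy theorem, the Grundy value of a sum of independent games is the XOR of the component values.
Combined value = 4 ⊕ 6 = 2.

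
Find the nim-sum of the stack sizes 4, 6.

Nim-sum: 4 XOR 6 = 2.

2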